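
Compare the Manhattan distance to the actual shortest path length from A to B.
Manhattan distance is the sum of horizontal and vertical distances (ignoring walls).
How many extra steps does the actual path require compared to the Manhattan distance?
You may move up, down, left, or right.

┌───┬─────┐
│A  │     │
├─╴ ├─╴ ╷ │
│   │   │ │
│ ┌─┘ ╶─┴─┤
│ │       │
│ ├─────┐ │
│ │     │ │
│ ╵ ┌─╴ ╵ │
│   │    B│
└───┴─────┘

Manhattan distance: |4 - 0| + |4 - 0| = 8
Actual path length: 12
Extra steps: 12 - 8 = 4

Solution:

┌───┬─────┐
│A ↓│     │
├─╴ ├─╴ ╷ │
│↓ ↲│   │ │
│ ┌─┘ ╶─┴─┤
│↓│       │
│ ├─────┐ │
│↓│↱ → ↓│ │
│ ╵ ┌─╴ ╵ │
│↳ ↑│  ↳ B│
└───┴─────┘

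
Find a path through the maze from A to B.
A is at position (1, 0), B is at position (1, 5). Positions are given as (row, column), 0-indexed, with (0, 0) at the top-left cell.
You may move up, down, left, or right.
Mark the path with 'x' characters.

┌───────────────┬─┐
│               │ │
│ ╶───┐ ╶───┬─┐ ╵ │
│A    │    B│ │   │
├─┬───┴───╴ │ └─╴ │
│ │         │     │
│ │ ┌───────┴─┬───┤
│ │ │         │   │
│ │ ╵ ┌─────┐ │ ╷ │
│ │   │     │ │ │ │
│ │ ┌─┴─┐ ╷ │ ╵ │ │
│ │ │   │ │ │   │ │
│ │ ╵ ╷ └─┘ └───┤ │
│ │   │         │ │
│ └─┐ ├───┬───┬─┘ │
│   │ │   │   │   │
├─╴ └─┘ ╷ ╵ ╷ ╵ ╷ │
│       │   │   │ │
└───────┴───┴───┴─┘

Finding the shortest path from (1, 0) to (1, 5):
Path length: 7 steps
Directions: up → right → right → right → down → right → right

Solution:

┌───────────────┬─┐
│x x x x        │ │
│ ╶───┐ ╶───┬─┐ ╵ │
│A    │x x B│ │   │
├─┬───┴───╴ │ └─╴ │
│ │         │     │
│ │ ┌───────┴─┬───┤
│ │ │         │   │
│ │ ╵ ┌─────┐ │ ╷ │
│ │   │     │ │ │ │
│ │ ┌─┴─┐ ╷ │ ╵ │ │
│ │ │   │ │ │   │ │
│ │ ╵ ╷ └─┘ └───┤ │
│ │   │         │ │
│ └─┐ ├───┬───┬─┘ │
│   │ │   │   │   │
├─╴ └─┘ ╷ ╵ ╷ ╵ ╷ │
│       │   │   │ │
└───────┴───┴───┴─┘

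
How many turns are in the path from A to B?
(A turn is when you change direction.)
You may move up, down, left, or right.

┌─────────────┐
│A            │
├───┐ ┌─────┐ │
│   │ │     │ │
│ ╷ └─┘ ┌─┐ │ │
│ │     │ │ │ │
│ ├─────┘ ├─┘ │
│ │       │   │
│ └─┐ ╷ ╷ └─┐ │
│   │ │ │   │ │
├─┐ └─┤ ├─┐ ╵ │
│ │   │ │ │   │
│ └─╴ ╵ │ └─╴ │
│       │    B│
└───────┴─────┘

Directions: right, right, right, right, right, right, down, down, down, down, down, down
Number of turns: 1

Solution:

┌─────────────┐
│A → → → → → ↓│
├───┐ ┌─────┐ │
│   │ │     │↓│
│ ╷ └─┘ ┌─┐ │ │
│ │     │ │ │↓│
│ ├─────┘ ├─┘ │
│ │       │  ↓│
│ └─┐ ╷ ╷ └─┐ │
│   │ │ │   │↓│
├─┐ └─┤ ├─┐ ╵ │
│ │   │ │ │  ↓│
│ └─╴ ╵ │ └─╴ │
│       │    B│
└───────┴─────┘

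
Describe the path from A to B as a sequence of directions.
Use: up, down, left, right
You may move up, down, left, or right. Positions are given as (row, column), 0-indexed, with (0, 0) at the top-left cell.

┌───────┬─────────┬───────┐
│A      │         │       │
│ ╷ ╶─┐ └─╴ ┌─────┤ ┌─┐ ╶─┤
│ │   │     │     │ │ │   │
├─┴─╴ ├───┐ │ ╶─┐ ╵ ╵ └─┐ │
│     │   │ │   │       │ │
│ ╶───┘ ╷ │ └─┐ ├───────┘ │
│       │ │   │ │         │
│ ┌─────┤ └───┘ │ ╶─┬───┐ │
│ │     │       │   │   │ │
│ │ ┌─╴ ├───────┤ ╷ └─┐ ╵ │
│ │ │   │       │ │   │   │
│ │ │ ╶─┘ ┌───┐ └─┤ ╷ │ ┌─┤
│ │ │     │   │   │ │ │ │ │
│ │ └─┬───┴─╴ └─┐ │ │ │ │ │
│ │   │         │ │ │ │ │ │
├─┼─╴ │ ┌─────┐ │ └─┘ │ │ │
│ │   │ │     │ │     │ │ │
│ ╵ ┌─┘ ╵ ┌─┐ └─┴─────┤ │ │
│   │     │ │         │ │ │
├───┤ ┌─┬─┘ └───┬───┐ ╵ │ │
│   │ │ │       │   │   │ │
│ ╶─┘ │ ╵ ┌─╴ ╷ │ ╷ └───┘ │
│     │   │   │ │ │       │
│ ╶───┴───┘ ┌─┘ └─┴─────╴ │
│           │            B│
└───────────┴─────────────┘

Finding the path and converting it to directions:
Path through cells: (0,0) → (0,1) → (1,1) → (1,2) → (2,2) → (2,1) → (2,0) → (3,0) → (3,1) → (3,2) → (3,3) → (2,3) → (2,4) → (3,4) → (4,4) → (4,5) → (4,6) → (4,7) → (3,7) → (2,7) → (2,6) → (1,6) → (1,7) → (1,8) → (2,8) → (2,9) → (1,9) → (0,9) → (0,10) → (0,11) → (1,11) → (1,12) → (2,12) → (3,12) → (4,12) → (5,12) → (5,11) → (6,11) → (7,11) → (8,11) → (9,11) → (10,11) → (10,10) → (9,10) → (9,9) → (9,8) → (9,7) → (9,6) → (8,6) → (8,5) → (8,4) → (9,4) → (9,3) → (9,2) → (10,2) → (11,2) → (11,1) → (11,0) → (12,0) → (12,1) → (12,2) → (12,3) → (12,4) → (12,5) → (11,5) → (11,6) → (10,6) → (10,7) → (11,7) → (12,7) → (12,8) → (12,9) → (12,10) → (12,11) → (12,12)
Directions: right, down, right, down, left, left, down, right, right, right, up, right, down, down, right, right, right, up, up, left, up, right, right, down, right, up, up, right, right, down, right, down, down, down, down, left, down, down, down, down, down, left, up, left, left, left, left, up, left, left, down, left, left, down, down, left, left, down, right, right, right, right, right, up, right, up, right, down, down, right, right, right, right, right

Solution:

┌───────┬─────────┬───────┐
│A ↓    │         │↱ → ↓  │
│ ╷ ╶─┐ └─╴ ┌─────┤ ┌─┐ ╶─┤
│ │↳ ↓│     │↱ → ↓│↑│ │↳ ↓│
├─┴─╴ ├───┐ │ ╶─┐ ╵ ╵ └─┐ │
│↓ ← ↲│↱ ↓│ │↑ ↰│↳ ↑    │↓│
│ ╶───┘ ╷ │ └─┐ ├───────┘ │
│↳ → → ↑│↓│   │↑│        ↓│
│ ┌─────┤ └───┘ │ ╶─┬───┐ │
│ │     │↳ → → ↑│   │   │↓│
│ │ ┌─╴ ├───────┤ ╷ └─┐ ╵ │
│ │ │   │       │ │   │↓ ↲│
│ │ │ ╶─┘ ┌───┐ └─┤ ╷ │ ┌─┤
│ │ │     │   │   │ │ │↓│ │
│ │ └─┬───┴─╴ └─┐ │ │ │ │ │
│ │   │         │ │ │ │↓│ │
├─┼─╴ │ ┌─────┐ │ └─┘ │ │ │
│ │   │ │↓ ← ↰│ │     │↓│ │
│ ╵ ┌─┘ ╵ ┌─┐ └─┴─────┤ │ │
│   │↓ ← ↲│ │↑ ← ← ← ↰│↓│ │
├───┤ ┌─┬─┘ └───┬───┐ ╵ │ │
│   │↓│ │    ↱ ↓│   │↑ ↲│ │
│ ╶─┘ │ ╵ ┌─╴ ╷ │ ╷ └───┘ │
│↓ ← ↲│   │↱ ↑│↓│ │       │
│ ╶───┴───┘ ┌─┘ └─┴─────╴ │
│↳ → → → → ↑│  ↳ → → → → B│
└───────────┴─────────────┘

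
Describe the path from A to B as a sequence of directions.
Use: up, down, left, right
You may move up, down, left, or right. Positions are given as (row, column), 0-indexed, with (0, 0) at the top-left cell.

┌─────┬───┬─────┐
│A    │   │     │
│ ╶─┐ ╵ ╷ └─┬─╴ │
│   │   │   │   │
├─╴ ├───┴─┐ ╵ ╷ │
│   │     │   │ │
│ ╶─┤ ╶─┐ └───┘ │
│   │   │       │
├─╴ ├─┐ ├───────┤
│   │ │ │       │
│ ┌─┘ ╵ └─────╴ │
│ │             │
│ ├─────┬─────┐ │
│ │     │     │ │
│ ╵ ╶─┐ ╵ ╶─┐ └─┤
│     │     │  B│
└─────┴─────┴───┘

Finding the path and converting it to directions:
Path through cells: (0,0) → (1,0) → (1,1) → (2,1) → (2,0) → (3,0) → (3,1) → (4,1) → (4,0) → (5,0) → (6,0) → (7,0) → (7,1) → (6,1) → (6,2) → (6,3) → (7,3) → (7,4) → (6,4) → (6,5) → (6,6) → (7,6) → (7,7)
Directions: down, right, down, left, down, right, down, left, down, down, down, right, up, right, right, down, right, up, right, right, down, right

Solution:

┌─────┬───┬─────┐
│A    │   │     │
│ ╶─┐ ╵ ╷ └─┬─╴ │
│↳ ↓│   │   │   │
├─╴ ├───┴─┐ ╵ ╷ │
│↓ ↲│     │   │ │
│ ╶─┤ ╶─┐ └───┘ │
│↳ ↓│   │       │
├─╴ ├─┐ ├───────┤
│↓ ↲│ │ │       │
│ ┌─┘ ╵ └─────╴ │
│↓│             │
│ ├─────┬─────┐ │
│↓│↱ → ↓│↱ → ↓│ │
│ ╵ ╶─┐ ╵ ╶─┐ └─┤
│↳ ↑  │↳ ↑  │↳ B│
└─────┴─────┴───┘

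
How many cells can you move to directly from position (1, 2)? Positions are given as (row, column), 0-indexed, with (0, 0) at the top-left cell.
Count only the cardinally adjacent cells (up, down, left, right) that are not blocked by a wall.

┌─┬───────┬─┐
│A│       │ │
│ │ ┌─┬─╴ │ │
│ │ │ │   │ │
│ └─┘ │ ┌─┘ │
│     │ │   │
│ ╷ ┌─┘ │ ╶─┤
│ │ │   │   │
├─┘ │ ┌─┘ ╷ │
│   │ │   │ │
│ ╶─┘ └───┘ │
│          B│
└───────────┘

Checking passable neighbors of (1, 2):
Neighbors: (2, 2)
Count: 1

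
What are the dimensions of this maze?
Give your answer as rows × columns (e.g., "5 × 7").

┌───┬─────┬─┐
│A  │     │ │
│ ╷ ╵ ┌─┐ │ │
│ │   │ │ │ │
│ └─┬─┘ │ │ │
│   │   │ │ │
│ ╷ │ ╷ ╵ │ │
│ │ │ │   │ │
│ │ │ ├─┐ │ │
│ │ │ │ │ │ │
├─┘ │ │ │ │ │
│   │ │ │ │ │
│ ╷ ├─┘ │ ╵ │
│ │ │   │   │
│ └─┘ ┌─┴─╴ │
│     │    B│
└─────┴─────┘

Counting the maze dimensions:
Rows (vertical): 8
Columns (horizontal): 6
Dimensions: 8 × 6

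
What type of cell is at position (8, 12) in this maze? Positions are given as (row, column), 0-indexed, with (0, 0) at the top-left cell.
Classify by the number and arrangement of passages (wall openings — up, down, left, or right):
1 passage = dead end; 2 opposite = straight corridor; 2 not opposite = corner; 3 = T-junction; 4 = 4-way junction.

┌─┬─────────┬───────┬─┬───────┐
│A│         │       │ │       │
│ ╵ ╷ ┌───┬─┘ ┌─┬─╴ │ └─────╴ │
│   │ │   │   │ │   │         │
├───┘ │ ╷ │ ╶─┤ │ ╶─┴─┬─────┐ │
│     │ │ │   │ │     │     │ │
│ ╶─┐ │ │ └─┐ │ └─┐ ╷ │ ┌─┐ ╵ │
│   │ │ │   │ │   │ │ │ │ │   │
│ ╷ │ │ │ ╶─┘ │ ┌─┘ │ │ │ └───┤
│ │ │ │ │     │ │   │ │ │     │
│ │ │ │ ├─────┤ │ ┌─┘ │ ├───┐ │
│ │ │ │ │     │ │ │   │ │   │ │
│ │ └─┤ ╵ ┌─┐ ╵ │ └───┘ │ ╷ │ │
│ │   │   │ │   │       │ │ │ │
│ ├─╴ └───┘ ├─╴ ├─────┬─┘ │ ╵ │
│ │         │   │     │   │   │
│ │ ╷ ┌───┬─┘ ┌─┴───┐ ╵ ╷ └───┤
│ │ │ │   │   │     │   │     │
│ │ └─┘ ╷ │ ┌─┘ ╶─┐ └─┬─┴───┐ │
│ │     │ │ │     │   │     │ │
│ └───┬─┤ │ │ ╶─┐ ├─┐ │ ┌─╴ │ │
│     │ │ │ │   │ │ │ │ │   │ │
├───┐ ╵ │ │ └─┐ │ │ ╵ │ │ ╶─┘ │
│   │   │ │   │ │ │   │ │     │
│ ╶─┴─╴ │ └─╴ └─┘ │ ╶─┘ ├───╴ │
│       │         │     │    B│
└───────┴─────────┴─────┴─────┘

Checking cell at (8, 12):
Number of passages: 2
Cell type: corner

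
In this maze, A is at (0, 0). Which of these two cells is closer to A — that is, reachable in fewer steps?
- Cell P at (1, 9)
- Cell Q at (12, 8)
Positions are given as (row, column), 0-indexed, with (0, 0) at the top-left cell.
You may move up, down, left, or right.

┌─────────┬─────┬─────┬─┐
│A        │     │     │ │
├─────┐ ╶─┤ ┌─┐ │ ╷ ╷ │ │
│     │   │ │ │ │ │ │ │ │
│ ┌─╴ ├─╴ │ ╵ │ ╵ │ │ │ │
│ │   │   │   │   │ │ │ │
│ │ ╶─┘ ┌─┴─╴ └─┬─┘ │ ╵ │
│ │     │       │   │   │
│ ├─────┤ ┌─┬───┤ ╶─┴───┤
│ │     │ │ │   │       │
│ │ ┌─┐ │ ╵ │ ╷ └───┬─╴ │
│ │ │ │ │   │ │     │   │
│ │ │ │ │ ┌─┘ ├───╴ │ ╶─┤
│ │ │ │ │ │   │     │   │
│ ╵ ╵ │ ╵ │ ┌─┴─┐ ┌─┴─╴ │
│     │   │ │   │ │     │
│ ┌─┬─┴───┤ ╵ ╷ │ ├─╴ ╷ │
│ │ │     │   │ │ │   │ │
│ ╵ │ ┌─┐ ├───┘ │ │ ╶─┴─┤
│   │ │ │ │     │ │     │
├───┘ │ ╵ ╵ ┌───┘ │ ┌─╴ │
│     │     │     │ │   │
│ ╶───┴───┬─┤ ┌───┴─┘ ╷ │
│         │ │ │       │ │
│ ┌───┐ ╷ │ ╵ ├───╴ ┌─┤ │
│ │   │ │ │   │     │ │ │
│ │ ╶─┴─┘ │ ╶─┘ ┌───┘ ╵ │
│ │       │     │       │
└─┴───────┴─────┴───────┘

Shortest path A → P at (1, 9): 50 steps
Shortest path A → Q at (12, 8): 74 steps

P is closer (50 steps vs 74 steps).

Path to P:

┌─────────┬─────┬─────┬─┐
│A → → ↓  │↱ → ↓│↱ ↓  │ │
├─────┐ ╶─┤ ┌─┐ │ ╷ ╷ │ │
│↓ ← ↰│↳ ↓│↑│ │↓│↑│P│ │ │
│ ┌─╴ ├─╴ │ ╵ │ ╵ │ │ │ │
│↓│↱ ↑│↓ ↲│↑ ↰│↳ ↑│ │ │ │
│ │ ╶─┘ ┌─┴─╴ └─┬─┘ │ ╵ │
│↓│↑ ← ↲│↱ → ↑  │   │   │
│ ├─────┤ ┌─┬───┤ ╶─┴───┤
│↓│↱ → ↓│↑│ │   │       │
│ │ ┌─┐ │ ╵ │ ╷ └───┬─╴ │
│↓│↑│ │↓│↑  │ │     │   │
│ │ │ │ │ ┌─┘ ├───╴ │ ╶─┤
│↓│↑│ │↓│↑│   │     │   │
│ ╵ ╵ │ ╵ │ ┌─┴─┐ ┌─┴─╴ │
│↳ ↑  │↳ ↑│ │   │ │     │
│ ┌─┬─┴───┤ ╵ ╷ │ ├─╴ ╷ │
│ │ │     │   │ │ │   │ │
│ ╵ │ ┌─┐ ├───┘ │ │ ╶─┴─┤
│   │ │ │ │     │ │     │
├───┘ │ ╵ ╵ ┌───┘ │ ┌─╴ │
│     │     │     │ │   │
│ ╶───┴───┬─┤ ┌───┴─┘ ╷ │
│         │ │ │       │ │
│ ┌───┐ ╷ │ ╵ ├───╴ ┌─┤ │
│ │   │ │ │   │     │ │ │
│ │ ╶─┴─┘ │ ╶─┘ ┌───┘ ╵ │
│ │       │     │       │
└─┴───────┴─────┴───────┘

Path to Q:

┌─────────┬─────┬─────┬─┐
│A → → ↓  │↱ → ↓│↱ ↓  │ │
├─────┐ ╶─┤ ┌─┐ │ ╷ ╷ │ │
│↓ ← ↰│↳ ↓│↑│ │↓│↑│↓│ │ │
│ ┌─╴ ├─╴ │ ╵ │ ╵ │ │ │ │
│↓│↱ ↑│↓ ↲│↑ ↰│↳ ↑│↓│ │ │
│ │ ╶─┘ ┌─┴─╴ └─┬─┘ │ ╵ │
│↓│↑ ← ↲│↱ → ↑  │↓ ↲│   │
│ ├─────┤ ┌─┬───┤ ╶─┴───┤
│↓│↱ → ↓│↑│ │   │↳ → → ↓│
│ │ ┌─┐ │ ╵ │ ╷ └───┬─╴ │
│↓│↑│ │↓│↑  │ │     │↓ ↲│
│ │ │ │ │ ┌─┘ ├───╴ │ ╶─┤
│↓│↑│ │↓│↑│   │     │↳ ↓│
│ ╵ ╵ │ ╵ │ ┌─┴─┐ ┌─┴─╴ │
│↳ ↑  │↳ ↑│ │   │ │  ↓ ↲│
│ ┌─┬─┴───┤ ╵ ╷ │ ├─╴ ╷ │
│ │ │     │   │ │ │↓ ↲│ │
│ ╵ │ ┌─┐ ├───┘ │ │ ╶─┴─┤
│   │ │ │ │     │ │↳ → ↓│
├───┘ │ ╵ ╵ ┌───┘ │ ┌─╴ │
│     │     │     │ │↓ ↲│
│ ╶───┴───┬─┤ ┌───┴─┘ ╷ │
│         │ │ │    ↓ ↲│ │
│ ┌───┐ ╷ │ ╵ ├───╴ ┌─┤ │
│ │   │ │ │   │  Q ↲│ │ │
│ │ ╶─┴─┘ │ ╶─┘ ┌───┘ ╵ │
│ │       │     │       │
└─┴───────┴─────┴───────┘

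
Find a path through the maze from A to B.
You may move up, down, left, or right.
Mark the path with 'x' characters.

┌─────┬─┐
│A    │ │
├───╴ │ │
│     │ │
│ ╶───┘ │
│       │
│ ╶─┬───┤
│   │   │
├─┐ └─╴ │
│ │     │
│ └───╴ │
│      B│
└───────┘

Finding the shortest path through the maze:
Path length: 12 steps
Directions: right → right → down → left → left → down → down → right → down → right → right → down

Solution:

┌─────┬─┐
│A x x│ │
├───╴ │ │
│x x x│ │
│ ╶───┘ │
│x      │
│ ╶─┬───┤
│x x│   │
├─┐ └─╴ │
│ │x x x│
│ └───╴ │
│      B│
└───────┘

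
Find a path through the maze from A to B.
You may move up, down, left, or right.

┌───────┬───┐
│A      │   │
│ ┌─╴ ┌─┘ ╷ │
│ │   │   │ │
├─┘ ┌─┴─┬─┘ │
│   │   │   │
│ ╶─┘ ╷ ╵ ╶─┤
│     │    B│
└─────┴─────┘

Finding the shortest path through the maze:
Path length: 14 steps
Directions: right → right → down → left → down → left → down → right → right → up → right → down → right → right

Solution:

┌───────┬───┐
│A → ↓  │   │
│ ┌─╴ ┌─┘ ╷ │
│ │↓ ↲│   │ │
├─┘ ┌─┴─┬─┘ │
│↓ ↲│↱ ↓│   │
│ ╶─┘ ╷ ╵ ╶─┤
│↳ → ↑│↳ → B│
└─────┴─────┘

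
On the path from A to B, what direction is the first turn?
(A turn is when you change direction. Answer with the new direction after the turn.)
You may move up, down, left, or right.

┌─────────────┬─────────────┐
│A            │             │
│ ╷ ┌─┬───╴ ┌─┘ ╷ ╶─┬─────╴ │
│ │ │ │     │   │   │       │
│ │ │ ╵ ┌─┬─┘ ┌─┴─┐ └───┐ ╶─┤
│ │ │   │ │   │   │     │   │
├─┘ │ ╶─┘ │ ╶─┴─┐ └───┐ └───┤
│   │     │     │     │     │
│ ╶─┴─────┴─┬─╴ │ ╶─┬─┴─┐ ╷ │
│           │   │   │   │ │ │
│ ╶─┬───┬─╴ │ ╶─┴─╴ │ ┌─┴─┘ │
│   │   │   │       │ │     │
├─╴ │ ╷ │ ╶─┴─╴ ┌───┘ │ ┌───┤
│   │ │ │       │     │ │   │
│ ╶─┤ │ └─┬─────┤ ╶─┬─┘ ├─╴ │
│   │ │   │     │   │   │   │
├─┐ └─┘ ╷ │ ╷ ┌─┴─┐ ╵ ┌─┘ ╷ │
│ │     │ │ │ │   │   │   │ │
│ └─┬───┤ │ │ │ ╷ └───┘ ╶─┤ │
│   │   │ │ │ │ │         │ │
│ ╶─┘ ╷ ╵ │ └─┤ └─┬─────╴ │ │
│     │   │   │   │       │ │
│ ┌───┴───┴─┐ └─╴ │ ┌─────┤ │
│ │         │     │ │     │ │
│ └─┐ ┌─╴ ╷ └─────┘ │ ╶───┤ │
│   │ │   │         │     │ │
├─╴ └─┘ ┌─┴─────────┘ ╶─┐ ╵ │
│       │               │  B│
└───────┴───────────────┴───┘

Directions: right, down, down, down, left, down, down, right, down, left, down, right, down, right, right, up, right, down, down, down, left, up, left, down, left, left, down, down, right, down, right, right, up, right, up, right, down, right, right, right, right, up, up, right, right, right, up, left, up, right, up, right, down, down, down, down, down, down
First turn direction: down

Solution:

┌─────────────┬─────────────┐
│A ↓          │             │
│ ╷ ┌─┬───╴ ┌─┘ ╷ ╶─┬─────╴ │
│ │↓│ │     │   │   │       │
│ │ │ ╵ ┌─┬─┘ ┌─┴─┐ └───┐ ╶─┤
│ │↓│   │ │   │   │     │   │
├─┘ │ ╶─┘ │ ╶─┴─┐ └───┐ └───┤
│↓ ↲│     │     │     │     │
│ ╶─┴─────┴─┬─╴ │ ╶─┬─┴─┐ ╷ │
│↓          │   │   │   │ │ │
│ ╶─┬───┬─╴ │ ╶─┴─╴ │ ┌─┴─┘ │
│↳ ↓│   │   │       │ │     │
├─╴ │ ╷ │ ╶─┴─╴ ┌───┘ │ ┌───┤
│↓ ↲│ │ │       │     │ │   │
│ ╶─┤ │ └─┬─────┤ ╶─┬─┘ ├─╴ │
│↳ ↓│ │↱ ↓│     │   │   │↱ ↓│
├─┐ └─┘ ╷ │ ╷ ┌─┴─┐ ╵ ┌─┘ ╷ │
│ │↳ → ↑│↓│ │ │   │   │↱ ↑│↓│
│ └─┬───┤ │ │ │ ╷ └───┘ ╶─┤ │
│   │↓ ↰│↓│ │ │ │      ↑ ↰│↓│
│ ╶─┘ ╷ ╵ │ └─┤ └─┬─────╴ │ │
│↓ ← ↲│↑ ↲│   │   │↱ → → ↑│↓│
│ ┌───┴───┴─┐ └─╴ │ ┌─────┤ │
│↓│      ↱ ↓│     │↑│     │↓│
│ └─┐ ┌─╴ ╷ └─────┘ │ ╶───┤ │
│↳ ↓│ │↱ ↑│↳ → → → ↑│     │↓│
├─╴ └─┘ ┌─┴─────────┘ ╶─┐ ╵ │
│  ↳ → ↑│               │  B│
└───────┴───────────────┴───┘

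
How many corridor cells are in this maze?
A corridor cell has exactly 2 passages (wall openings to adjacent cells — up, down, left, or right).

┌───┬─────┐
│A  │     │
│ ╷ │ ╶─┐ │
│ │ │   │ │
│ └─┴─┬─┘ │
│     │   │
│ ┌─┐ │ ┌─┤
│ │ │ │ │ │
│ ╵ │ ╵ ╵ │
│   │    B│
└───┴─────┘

Counting cells with exactly 2 passages:
Total corridor cells: 19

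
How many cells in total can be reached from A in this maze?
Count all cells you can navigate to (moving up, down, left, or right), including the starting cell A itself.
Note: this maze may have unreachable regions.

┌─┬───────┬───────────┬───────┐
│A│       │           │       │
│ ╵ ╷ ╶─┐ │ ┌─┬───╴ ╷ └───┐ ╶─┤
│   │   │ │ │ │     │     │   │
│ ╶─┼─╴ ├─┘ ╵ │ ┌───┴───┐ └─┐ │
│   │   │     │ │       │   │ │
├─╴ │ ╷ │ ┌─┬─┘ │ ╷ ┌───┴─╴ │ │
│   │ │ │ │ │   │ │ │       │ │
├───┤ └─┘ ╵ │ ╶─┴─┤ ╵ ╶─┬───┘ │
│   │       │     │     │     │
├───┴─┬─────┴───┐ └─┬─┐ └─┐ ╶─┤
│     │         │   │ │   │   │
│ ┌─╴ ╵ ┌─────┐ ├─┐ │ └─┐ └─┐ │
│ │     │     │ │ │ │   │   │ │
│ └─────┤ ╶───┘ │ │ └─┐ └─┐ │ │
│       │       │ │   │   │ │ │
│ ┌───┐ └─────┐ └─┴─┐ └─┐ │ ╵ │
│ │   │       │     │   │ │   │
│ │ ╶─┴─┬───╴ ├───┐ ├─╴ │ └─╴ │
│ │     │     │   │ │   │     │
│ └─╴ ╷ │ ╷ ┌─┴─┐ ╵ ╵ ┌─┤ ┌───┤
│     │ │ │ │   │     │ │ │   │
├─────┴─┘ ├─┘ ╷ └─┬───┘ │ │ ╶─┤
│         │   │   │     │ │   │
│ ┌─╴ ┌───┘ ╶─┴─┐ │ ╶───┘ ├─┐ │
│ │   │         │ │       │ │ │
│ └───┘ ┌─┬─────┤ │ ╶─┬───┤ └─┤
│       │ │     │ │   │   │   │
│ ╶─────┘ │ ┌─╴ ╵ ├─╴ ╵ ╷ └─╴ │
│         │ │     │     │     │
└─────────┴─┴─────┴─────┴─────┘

Using BFS/flood-fill to find all reachable cells from A:
Maze size: 15 × 15 = 225 total cells
9 cell(s) are walled off and cannot be reached from A.
Reachable cells: 216

Reachable region (· marks reachable cells):

┌─┬───────┬───────────┬───────┐
│A│· · · ·│· · · · · ·│· · · ·│
│ ╵ ╷ ╶─┐ │ ┌─┬───╴ ╷ └───┐ ╶─┤
│· ·│· ·│·│·│·│· · ·│· · ·│· ·│
│ ╶─┼─╴ ├─┘ ╵ │ ┌───┴───┐ └─┐ │
│· ·│· ·│· · ·│·│· · · ·│· ·│·│
├─╴ │ ╷ │ ┌─┬─┘ │ ╷ ┌───┴─╴ │ │
│· ·│·│·│·│·│· ·│·│·│· · · ·│·│
├───┤ └─┘ ╵ │ ╶─┴─┤ ╵ ╶─┬───┘ │
│   │· · · ·│· · ·│· · ·│· · ·│
├───┴─┬─────┴───┐ └─┬─┐ └─┐ ╶─┤
│· · ·│· · · · ·│· ·│·│· ·│· ·│
│ ┌─╴ ╵ ┌─────┐ ├─┐ │ └─┐ └─┐ │
│·│· · ·│· · ·│·│ │·│· ·│· ·│·│
│ └─────┤ ╶───┘ │ │ └─┐ └─┐ │ │
│· · · ·│· · · ·│ │· ·│· ·│·│·│
│ ┌───┐ └─────┐ └─┴─┐ └─┐ │ ╵ │
│·│· ·│· · · ·│· · ·│· ·│·│· ·│
│ │ ╶─┴─┬───╴ ├───┐ ├─╴ │ └─╴ │
│·│· · ·│· · ·│· ·│·│· ·│· · ·│
│ └─╴ ╷ │ ╷ ┌─┴─┐ ╵ ╵ ┌─┤ ┌───┤
│· · ·│·│·│·│· ·│· · ·│·│·│   │
├─────┴─┘ ├─┘ ╷ └─┬───┘ │ │ ╶─┤
│· · · · ·│· ·│· ·│· · ·│·│   │
│ ┌─╴ ┌───┘ ╶─┴─┐ │ ╶───┘ ├─┐ │
│·│· ·│· · · · ·│·│· · · ·│·│ │
│ └───┘ ┌─┬─────┤ │ ╶─┬───┤ └─┤
│· · · ·│·│· · ·│·│· ·│· ·│· ·│
│ ╶─────┘ │ ┌─╴ ╵ ├─╴ ╵ ╷ └─╴ │
│· · · · ·│·│· · ·│· · ·│· · ·│
└─────────┴─┴─────┴─────┴─────┘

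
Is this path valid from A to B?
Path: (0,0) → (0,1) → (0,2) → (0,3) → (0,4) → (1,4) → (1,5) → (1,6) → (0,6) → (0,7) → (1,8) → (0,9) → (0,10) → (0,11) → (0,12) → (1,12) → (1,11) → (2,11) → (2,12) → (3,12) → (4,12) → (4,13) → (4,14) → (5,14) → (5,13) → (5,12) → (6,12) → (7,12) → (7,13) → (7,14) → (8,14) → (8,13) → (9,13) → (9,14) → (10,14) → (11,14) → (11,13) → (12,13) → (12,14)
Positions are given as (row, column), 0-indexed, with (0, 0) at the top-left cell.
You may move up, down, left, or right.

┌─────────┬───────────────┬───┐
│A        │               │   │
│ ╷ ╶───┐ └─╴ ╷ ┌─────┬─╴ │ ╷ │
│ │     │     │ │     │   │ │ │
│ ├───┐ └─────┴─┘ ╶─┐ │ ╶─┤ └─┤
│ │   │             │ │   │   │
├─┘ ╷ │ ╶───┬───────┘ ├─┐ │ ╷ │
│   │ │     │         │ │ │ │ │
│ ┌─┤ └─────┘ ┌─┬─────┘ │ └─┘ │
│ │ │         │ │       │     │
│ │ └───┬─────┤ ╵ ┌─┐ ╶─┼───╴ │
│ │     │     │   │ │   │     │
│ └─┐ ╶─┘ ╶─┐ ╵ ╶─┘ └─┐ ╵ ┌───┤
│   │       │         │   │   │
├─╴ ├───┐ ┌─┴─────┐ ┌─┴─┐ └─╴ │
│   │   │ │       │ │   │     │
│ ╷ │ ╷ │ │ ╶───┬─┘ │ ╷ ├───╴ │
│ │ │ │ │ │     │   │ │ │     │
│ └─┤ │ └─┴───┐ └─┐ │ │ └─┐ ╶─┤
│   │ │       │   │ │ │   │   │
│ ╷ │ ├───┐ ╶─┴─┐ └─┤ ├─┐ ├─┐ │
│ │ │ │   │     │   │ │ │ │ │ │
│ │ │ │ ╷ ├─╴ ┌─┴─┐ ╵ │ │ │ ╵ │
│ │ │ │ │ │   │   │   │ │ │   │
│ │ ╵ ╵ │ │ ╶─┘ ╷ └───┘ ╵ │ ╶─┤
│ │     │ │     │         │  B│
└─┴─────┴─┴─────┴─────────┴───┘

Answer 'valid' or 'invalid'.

Checking path validity:
Result: Invalid move at step 10: cannot move from (0, 7) to (1, 8).

invalid

Correct solution:

┌─────────┬───────────────┬───┐
│A → → → ↓│  ↱ → → → → → ↓│   │
│ ╷ ╶───┐ └─╴ ╷ ┌─────┬─╴ │ ╷ │
│ │     │↳ → ↑│ │     │↓ ↲│ │ │
│ ├───┐ └─────┴─┘ ╶─┐ │ ╶─┤ └─┤
│ │   │             │ │↳ ↓│   │
├─┘ ╷ │ ╶───┬───────┘ ├─┐ │ ╷ │
│   │ │     │         │ │↓│ │ │
│ ┌─┤ └─────┘ ┌─┬─────┘ │ └─┘ │
│ │ │         │ │       │↳ → ↓│
│ │ └───┬─────┤ ╵ ┌─┐ ╶─┼───╴ │
│ │     │     │   │ │   │↓ ← ↲│
│ └─┐ ╶─┘ ╶─┐ ╵ ╶─┘ └─┐ ╵ ┌───┤
│   │       │         │  ↓│   │
├─╴ ├───┐ ┌─┴─────┐ ┌─┴─┐ └─╴ │
│   │   │ │       │ │   │↳ → ↓│
│ ╷ │ ╷ │ │ ╶───┬─┘ │ ╷ ├───╴ │
│ │ │ │ │ │     │   │ │ │  ↓ ↲│
│ └─┤ │ └─┴───┐ └─┐ │ │ └─┐ ╶─┤
│   │ │       │   │ │ │   │↳ ↓│
│ ╷ │ ├───┐ ╶─┴─┐ └─┤ ├─┐ ├─┐ │
│ │ │ │   │     │   │ │ │ │ │↓│
│ │ │ │ ╷ ├─╴ ┌─┴─┐ ╵ │ │ │ ╵ │
│ │ │ │ │ │   │   │   │ │ │↓ ↲│
│ │ ╵ ╵ │ │ ╶─┘ ╷ └───┘ ╵ │ ╶─┤
│ │     │ │     │         │↳ B│
└─┴─────┴─┴─────┴─────────┴───┘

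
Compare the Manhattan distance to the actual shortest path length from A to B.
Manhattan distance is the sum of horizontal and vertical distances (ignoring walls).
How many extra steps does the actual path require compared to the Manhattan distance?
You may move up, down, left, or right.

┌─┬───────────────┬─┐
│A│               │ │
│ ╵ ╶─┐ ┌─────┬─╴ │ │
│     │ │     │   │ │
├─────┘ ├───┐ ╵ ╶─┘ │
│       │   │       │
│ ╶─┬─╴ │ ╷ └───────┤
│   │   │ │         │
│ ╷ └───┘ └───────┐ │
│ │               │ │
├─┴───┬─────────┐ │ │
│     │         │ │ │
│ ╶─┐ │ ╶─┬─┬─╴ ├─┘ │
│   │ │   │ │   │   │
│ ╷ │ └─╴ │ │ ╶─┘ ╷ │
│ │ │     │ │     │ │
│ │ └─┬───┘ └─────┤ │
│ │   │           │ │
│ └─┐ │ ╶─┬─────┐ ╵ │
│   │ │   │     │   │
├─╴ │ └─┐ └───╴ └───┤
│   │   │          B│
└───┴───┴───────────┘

Manhattan distance: |10 - 0| + |9 - 0| = 19
Actual path length: 45
Extra steps: 45 - 19 = 26

Solution:

┌─┬───────────────┬─┐
│A│↱ → ↓          │ │
│ ╵ ╶─┐ ┌─────┬─╴ │ │
│↳ ↑  │↓│     │   │ │
├─────┘ ├───┐ ╵ ╶─┘ │
│↓ ← ← ↲│↱ ↓│       │
│ ╶─┬─╴ │ ╷ └───────┤
│↳ ↓│   │↑│↳ → → → ↓│
│ ╷ └───┘ └───────┐ │
│ │↳ → → ↑        │↓│
├─┴───┬─────────┐ │ │
│     │         │ │↓│
│ ╶─┐ │ ╶─┬─┬─╴ ├─┘ │
│   │ │   │ │   │  ↓│
│ ╷ │ └─╴ │ │ ╶─┘ ╷ │
│ │ │     │ │     │↓│
│ │ └─┬───┘ └─────┤ │
│ │   │↓ ← ← ← ← ↰│↓│
│ └─┐ │ ╶─┬─────┐ ╵ │
│   │ │↳ ↓│     │↑ ↲│
├─╴ │ └─┐ └───╴ └───┤
│   │   │↳ → → → → B│
└───┴───┴───────────┘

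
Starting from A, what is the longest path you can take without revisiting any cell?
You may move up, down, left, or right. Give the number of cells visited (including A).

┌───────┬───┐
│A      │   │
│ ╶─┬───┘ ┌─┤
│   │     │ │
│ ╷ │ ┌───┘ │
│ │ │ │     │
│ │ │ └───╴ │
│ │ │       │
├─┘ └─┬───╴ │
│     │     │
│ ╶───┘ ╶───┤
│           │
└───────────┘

Finding longest simple path using DFS:
Start: (0, 0)
Longest path visits 24 cells
Path: A → down → right → down → down → down → left → down → right → right → right → up → right → right → up → left → left → left → up → up → right → right → up → right

Solution:

┌───────┬───┐
│A      │↱ B│
│ ╶─┬───┘ ┌─┤
│↳ ↓│↱ → ↑│ │
│ ╷ │ ┌───┘ │
│ │↓│↑│     │
│ │ │ └───╴ │
│ │↓│↑ ← ← ↰│
├─┘ └─┬───╴ │
│↓ ↲  │↱ → ↑│
│ ╶───┘ ╶───┤
│↳ → → ↑    │
└───────────┘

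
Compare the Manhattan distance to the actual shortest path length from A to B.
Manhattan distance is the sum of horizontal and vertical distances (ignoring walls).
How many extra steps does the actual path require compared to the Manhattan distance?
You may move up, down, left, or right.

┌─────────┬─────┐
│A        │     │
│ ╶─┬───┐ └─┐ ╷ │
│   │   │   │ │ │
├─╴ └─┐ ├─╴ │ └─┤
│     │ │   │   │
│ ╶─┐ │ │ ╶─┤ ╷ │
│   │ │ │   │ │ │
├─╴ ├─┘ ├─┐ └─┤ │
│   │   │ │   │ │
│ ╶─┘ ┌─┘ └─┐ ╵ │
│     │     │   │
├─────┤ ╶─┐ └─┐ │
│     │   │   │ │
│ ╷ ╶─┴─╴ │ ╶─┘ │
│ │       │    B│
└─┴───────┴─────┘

Manhattan distance: |7 - 0| + |7 - 0| = 14
Actual path length: 16
Extra steps: 16 - 14 = 2

Solution:

┌─────────┬─────┐
│A → → → ↓│     │
│ ╶─┬───┐ └─┐ ╷ │
│   │   │↳ ↓│ │ │
├─╴ └─┐ ├─╴ │ └─┤
│     │ │↓ ↲│   │
│ ╶─┐ │ │ ╶─┤ ╷ │
│   │ │ │↳ ↓│ │ │
├─╴ ├─┘ ├─┐ └─┤ │
│   │   │ │↳ ↓│ │
│ ╶─┘ ┌─┘ └─┐ ╵ │
│     │     │↳ ↓│
├─────┤ ╶─┐ └─┐ │
│     │   │   │↓│
│ ╷ ╶─┴─╴ │ ╶─┘ │
│ │       │    B│
└─┴───────┴─────┘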